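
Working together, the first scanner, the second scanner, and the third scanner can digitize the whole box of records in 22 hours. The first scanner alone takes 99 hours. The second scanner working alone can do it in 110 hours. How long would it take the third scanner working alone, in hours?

495/13 hours

Combined rate is 1/22 per hour.
Known contribution: 1/99 + 1/110 = (10 + 9)/990 = 19/990 per hour.
So the third scanner's rate is 1/22 − 19/990 = 13/495, meaning 495/13 hours alone.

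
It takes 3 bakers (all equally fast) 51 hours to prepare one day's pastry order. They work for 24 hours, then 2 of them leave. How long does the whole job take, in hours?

One baker does 1/153 of the job per hour.
After 24 hours with 3 bakers, 8/17 is done (9/17 left).
With 1 baker the rate is 1/153, so the rest takes 9/17 ÷ 1/153 = 81 hours.
Total = 24 + 81 = 105 hours.

105 hours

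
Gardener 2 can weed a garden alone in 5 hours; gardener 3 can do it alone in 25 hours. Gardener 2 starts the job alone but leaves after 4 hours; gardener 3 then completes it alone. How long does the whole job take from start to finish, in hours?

9 hours

In 4 hours gardener 2 does 4/5 of the job, leaving 1/5.
Gardener 3 works at 1/25 per hour, so finishing takes 1/5 ÷ 1/25 = 5 hours.
Total time = 4 + 5 = 9 hours.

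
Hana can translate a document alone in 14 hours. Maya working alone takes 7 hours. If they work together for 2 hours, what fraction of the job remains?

Combined rate: 1/14 + 1/7 = (1 + 2)/14 = 3/14 per hour.
In 2 hours they complete 2·3/14 = 3/7 of the job.
So 4/7 remains.

4/7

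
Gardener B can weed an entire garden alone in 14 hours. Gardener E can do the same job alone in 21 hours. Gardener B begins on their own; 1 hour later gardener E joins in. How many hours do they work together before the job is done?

39/5 hours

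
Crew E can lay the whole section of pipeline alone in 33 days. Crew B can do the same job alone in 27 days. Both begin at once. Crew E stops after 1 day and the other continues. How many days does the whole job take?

In the first 1 day the combined rate is 20/297, so 20/297 of the job is done, leaving 277/297.
After Crew E leaves the rate is 1/27 per day; the remaining 277/297 takes 277/11 days.
Total = 1 + 277/11 = 288/11 days.

288/11 days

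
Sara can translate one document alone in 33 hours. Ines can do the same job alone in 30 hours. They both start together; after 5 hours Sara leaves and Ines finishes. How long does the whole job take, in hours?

280/11 hours

In the first 5 hours the combined rate is 7/110, so 7/22 of the job is done, leaving 15/22.
After Sara leaves the rate is 1/30 per hour; the remaining 15/22 takes 225/11 hours.
Total = 5 + 225/11 = 280/11 hours.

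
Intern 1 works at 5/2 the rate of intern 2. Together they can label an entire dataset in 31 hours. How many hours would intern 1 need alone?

Let intern 2's rate be r; then intern 1's rate is (5/2)r, so together (5/2 + 1)r = (7/2)r = 1/31.
Thus r = 2/217 per hour.
Intern 2 alone: 217/2 hours; intern 1 alone: 217/5 hours.

217/5 hours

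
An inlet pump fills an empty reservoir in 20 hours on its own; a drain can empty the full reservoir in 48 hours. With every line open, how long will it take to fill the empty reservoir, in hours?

Net rate = 1/20 − 1/48 = (12 − 5)/240 = 7/240 per hour.
Filling time = 1 ÷ (7/240) = 240/7 hours.

240/7 hours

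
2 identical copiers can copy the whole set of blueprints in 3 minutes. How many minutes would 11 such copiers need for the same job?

6/11 minutes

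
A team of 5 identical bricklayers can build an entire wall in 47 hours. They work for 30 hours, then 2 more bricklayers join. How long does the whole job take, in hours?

One bricklayer does 1/235 of the job per hour.
After 30 hours with 5 bricklayers, 30/47 is done (17/47 left).
With 7 bricklayers the rate is 7/235, so the rest takes 17/47 ÷ 7/235 = 85/7 hours.
Total = 30 + 85/7 = 295/7 hours.

295/7 hours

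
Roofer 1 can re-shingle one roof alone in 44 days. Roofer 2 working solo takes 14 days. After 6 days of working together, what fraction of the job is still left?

Combined rate: 1/44 + 1/14 = (7 + 22)/308 = 29/308 per day.
In 6 days they complete 6·29/308 = 87/154 of the job.
So 67/154 remains.

67/154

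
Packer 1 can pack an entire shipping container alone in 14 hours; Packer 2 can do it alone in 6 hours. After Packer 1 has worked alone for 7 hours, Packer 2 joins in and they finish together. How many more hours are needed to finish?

In 7 hours Packer 1 does 7/14 = 1/2 of the job, leaving 1/2.
Packer 1 and Packer 2 together work at 5/21 per hour, so finishing takes 1/2 ÷ 5/21 = 21/10 hours.

21/10 hours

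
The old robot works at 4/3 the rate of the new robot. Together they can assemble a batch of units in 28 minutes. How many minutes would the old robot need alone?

Let the new robot's rate be r; then the old robot's rate is (4/3)r, so together (4/3 + 1)r = (7/3)r = 1/28.
Thus r = 3/196 per minute.
The new robot alone: 196/3 minutes; the old robot alone: 49 minutes.

49 minutes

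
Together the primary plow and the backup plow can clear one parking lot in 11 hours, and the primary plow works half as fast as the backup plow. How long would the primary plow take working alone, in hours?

Let the backup plow's rate be r; then the primary plow's rate is (1/2)r, so together (1/2 + 1)r = (3/2)r = 1/11.
Thus r = 2/33 per hour.
The backup plow alone: 33/2 hours; the primary plow alone: 33 hours.

33 hours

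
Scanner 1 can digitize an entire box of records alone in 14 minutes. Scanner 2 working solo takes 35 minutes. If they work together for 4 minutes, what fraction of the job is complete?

2/5

Combined rate: 1/14 + 1/35 = (5 + 2)/70 = 7/70 = 1/10 per minute.
In 4 minutes they complete 4·1/10 = 2/5 of the job.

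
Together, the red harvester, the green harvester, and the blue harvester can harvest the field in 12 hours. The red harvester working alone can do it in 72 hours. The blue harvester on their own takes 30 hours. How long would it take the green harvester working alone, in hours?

Combined rate is 1/12 per hour.
Known contribution: 1/72 + 1/30 = (5 + 12)/360 = 17/360 per hour.
So the green harvester's rate is 1/12 − 17/360 = 13/360, meaning 360/13 hours alone.

360/13 hours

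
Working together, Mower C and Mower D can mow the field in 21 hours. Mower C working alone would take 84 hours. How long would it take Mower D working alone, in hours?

28 hours

Combined rate is 1/21 per hour.
Known contribution: 1/84 per hour.
So Mower D's rate is 1/21 − 1/84 = 1/28, meaning 28 hours alone.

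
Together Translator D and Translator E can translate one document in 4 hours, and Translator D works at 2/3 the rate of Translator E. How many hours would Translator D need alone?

10 hours

Let Translator E's rate be r; then Translator D's rate is (2/3)r, so together (2/3 + 1)r = (5/3)r = 1/4.
Thus r = 3/20 per hour.
Translator E alone: 20/3 hours; Translator D alone: 10 hours.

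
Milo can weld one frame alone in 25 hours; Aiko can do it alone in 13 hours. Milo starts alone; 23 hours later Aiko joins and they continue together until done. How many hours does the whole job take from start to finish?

450/19 hours

In 23 hours Milo does 23/25 of the job, leaving 2/25.
Milo and Aiko together work at 38/325 per hour, so finishing takes 2/25 ÷ 38/325 = 13/19 hours.
Total time = 23 + 13/19 = 450/19 hours.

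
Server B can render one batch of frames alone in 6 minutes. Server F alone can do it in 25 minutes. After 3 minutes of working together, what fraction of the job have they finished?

Combined rate: 1/6 + 1/25 = (25 + 6)/150 = 31/150 per minute.
In 3 minutes they complete 3·31/150 = 31/50 of the job.

31/50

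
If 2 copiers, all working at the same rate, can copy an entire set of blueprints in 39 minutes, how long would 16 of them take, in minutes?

39/8 minutes

Total work is 2·39 = 78 copier-minutes.
With 16 copiers: 78/16 = 39/8 minutes.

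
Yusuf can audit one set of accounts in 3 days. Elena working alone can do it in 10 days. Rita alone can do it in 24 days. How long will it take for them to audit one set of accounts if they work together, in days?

Combined rate: 1/3 + 1/10 + 1/24 = (40 + 12 + 5)/120 = 57/120 = 19/40 per day.
Time = 1 ÷ (19/40) = 40/19 days.

40/19 days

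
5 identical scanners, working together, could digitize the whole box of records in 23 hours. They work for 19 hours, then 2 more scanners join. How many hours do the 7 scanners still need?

One scanner does 1/115 of the job per hour.
After 19 hours with 5 scanners, 19/23 is done (4/23 left).
With 7 scanners the rate is 7/115, so the rest takes 4/23 ÷ 7/115 = 20/7 hours.

20/7 hours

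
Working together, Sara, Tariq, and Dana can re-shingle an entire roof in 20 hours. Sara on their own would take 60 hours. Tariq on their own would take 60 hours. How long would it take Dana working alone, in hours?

60 hours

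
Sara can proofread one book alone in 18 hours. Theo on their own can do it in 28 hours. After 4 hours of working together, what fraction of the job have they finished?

23/63

Combined rate: 1/18 + 1/28 = (14 + 9)/252 = 23/252 per hour.
In 4 hours they complete 4·23/252 = 23/63 of the job.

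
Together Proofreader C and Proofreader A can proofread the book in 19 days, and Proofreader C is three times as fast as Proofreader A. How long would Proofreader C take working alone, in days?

76/3 days

Let Proofreader A's rate be r; then Proofreader C's rate is 3r, so together (3 + 1)r = 4r = 1/19.
Thus r = 1/76 per day.
Proofreader A alone: 76 days; Proofreader C alone: 76/3 days.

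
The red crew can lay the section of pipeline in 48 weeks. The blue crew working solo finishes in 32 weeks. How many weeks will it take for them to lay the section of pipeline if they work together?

96/5 weeks

With two workers the combined time is the product over the sum: 48·32/(48+32) = 1536/80 = 96/5 weeks.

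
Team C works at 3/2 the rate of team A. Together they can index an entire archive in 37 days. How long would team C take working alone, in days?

185/3 days

Let team A's rate be r; then team C's rate is (3/2)r, so together (3/2 + 1)r = (5/2)r = 1/37.
Thus r = 2/185 per day.
Team A alone: 185/2 days; team C alone: 185/3 days.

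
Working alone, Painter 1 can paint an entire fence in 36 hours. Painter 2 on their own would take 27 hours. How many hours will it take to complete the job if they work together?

With two workers the combined time is the product over the sum: 36·27/(36+27) = 972/63 = 108/7 hours.

108/7 hours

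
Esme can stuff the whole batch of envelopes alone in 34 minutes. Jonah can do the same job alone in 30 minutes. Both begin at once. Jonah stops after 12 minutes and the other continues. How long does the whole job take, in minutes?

In the first 12 minutes the combined rate is 16/255, so 64/85 of the job is done, leaving 21/85.
After Jonah leaves the rate is 1/34 per minute; the remaining 21/85 takes 42/5 minutes.
Total = 12 + 42/5 = 102/5 minutes.

102/5 minutes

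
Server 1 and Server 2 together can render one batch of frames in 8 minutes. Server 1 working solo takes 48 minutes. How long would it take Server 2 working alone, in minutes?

48/5 minutes

Combined rate is 1/8 per minute.
Known contribution: 1/48 per minute.
So Server 2's rate is 1/8 − 1/48 = 5/48, meaning 48/5 minutes alone.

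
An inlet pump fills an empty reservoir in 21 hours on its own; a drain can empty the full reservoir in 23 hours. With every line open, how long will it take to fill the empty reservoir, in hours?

Net rate = 1/21 − 1/23 = (23 − 21)/483 = 2/483 per hour.
Filling time = 1 ÷ (2/483) = 483/2 hours.

483/2 hours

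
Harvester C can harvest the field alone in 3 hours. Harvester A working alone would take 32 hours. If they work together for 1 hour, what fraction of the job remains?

61/96

Combined rate: 1/3 + 1/32 = (32 + 3)/96 = 35/96 per hour.
In 1 hour they complete 1·35/96 = 35/96 of the job.
So 61/96 remains.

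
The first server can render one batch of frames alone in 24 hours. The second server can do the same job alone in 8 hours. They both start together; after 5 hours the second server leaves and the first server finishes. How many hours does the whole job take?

9 hours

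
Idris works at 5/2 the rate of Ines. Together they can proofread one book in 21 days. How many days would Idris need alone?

Let Ines's rate be r; then Idris's rate is (5/2)r, so together (5/2 + 1)r = (7/2)r = 1/21.
Thus r = 2/147 per day.
Ines alone: 147/2 days; Idris alone: 147/5 days.

147/5 days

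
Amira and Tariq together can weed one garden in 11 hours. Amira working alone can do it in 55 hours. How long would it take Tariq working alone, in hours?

55/4 hours

Combined rate is 1/11 per hour.
Known contribution: 1/55 per hour.
So Tariq's rate is 1/11 − 1/55 = 4/55, meaning 55/4 hours alone.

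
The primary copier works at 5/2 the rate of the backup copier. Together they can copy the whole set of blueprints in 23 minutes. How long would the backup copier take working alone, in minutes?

Let the backup copier's rate be r; then the primary copier's rate is (5/2)r, so together (5/2 + 1)r = (7/2)r = 1/23.
Thus r = 2/161 per minute.
The backup copier alone: 161/2 minutes; the primary copier alone: 161/5 minutes.

161/2 minutes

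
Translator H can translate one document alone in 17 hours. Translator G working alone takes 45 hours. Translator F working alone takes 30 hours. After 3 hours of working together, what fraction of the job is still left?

67/102

Combined rate: 1/17 + 1/45 + 1/30 = (90 + 34 + 51)/1530 = 175/1530 = 35/306 per hour.
In 3 hours they complete 3·35/306 = 35/102 of the job.
So 67/102 remains.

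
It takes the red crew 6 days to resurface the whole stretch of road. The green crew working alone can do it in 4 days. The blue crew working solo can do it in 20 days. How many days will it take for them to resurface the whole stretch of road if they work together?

15/7 days

Combined rate: 1/6 + 1/4 + 1/20 = (10 + 15 + 3)/60 = 28/60 = 7/15 per day.
Time = 1 ÷ (7/15) = 15/7 days.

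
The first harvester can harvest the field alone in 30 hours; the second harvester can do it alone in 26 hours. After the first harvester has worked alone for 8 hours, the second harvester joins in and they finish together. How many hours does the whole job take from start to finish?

255/14 hours

In 8 hours the first harvester does 8/30 = 4/15 of the job, leaving 11/15.
The first harvester and the second harvester together work at 14/195 per hour, so finishing takes 11/15 ÷ 14/195 = 143/14 hours.
Total time = 8 + 143/14 = 255/14 hours.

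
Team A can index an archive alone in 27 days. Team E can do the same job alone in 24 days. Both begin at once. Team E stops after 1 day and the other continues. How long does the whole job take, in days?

207/8 days

In the first 1 day the combined rate is 17/216, so 17/216 of the job is done, leaving 199/216.
After team E leaves the rate is 1/27 per day; the remaining 199/216 takes 199/8 days.
Total = 1 + 199/8 = 207/8 days.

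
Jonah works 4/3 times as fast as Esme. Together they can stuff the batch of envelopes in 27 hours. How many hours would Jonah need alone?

Let Esme's rate be r; then Jonah's rate is (4/3)r, so together (4/3 + 1)r = (7/3)r = 1/27.
Thus r = 1/63 per hour.
Esme alone: 63 hours; Jonah alone: 189/4 hours.

189/4 hours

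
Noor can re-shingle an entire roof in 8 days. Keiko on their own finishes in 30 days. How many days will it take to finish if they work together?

With two workers the combined time is the product over the sum: 8·30/(8+30) = 240/38 = 120/19 days.

120/19 days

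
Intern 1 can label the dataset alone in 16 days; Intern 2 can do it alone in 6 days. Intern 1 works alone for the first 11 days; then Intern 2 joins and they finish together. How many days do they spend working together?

15/11 days

In 11 days Intern 1 does 11/16 of the job, leaving 5/16.
Intern 1 and Intern 2 together work at 11/48 per day, so finishing takes 5/16 ÷ 11/48 = 15/11 days.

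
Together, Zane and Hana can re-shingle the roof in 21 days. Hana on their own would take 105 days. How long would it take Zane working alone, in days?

Combined rate is 1/21 per day.
Known contribution: 1/105 per day.
So Zane's rate is 1/21 − 1/105 = 4/105, meaning 105/4 days alone.

105/4 days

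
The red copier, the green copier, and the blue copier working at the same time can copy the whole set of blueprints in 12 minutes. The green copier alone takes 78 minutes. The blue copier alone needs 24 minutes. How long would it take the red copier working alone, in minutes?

104/3 minutes

Combined rate is 1/12 per minute.
Known contribution: 1/78 + 1/24 = (4 + 13)/312 = 17/312 per minute.
So the red copier's rate is 1/12 − 17/312 = 3/104, meaning 104/3 minutes alone.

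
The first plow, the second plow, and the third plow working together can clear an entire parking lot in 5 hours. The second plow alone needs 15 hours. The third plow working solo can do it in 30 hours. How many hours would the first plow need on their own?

Combined rate is 1/5 per hour.
Known contribution: 1/15 + 1/30 = (2 + 1)/30 = 3/30 = 1/10 per hour.
So the first plow's rate is 1/5 − 1/10 = 1/10, meaning 10 hours alone.

10 hours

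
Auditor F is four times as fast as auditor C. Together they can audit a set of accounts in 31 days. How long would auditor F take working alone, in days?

155/4 days

Let auditor C's rate be r; then auditor F's rate is 4r, so together (4 + 1)r = 5r = 1/31.
Thus r = 1/155 per day.
Auditor C alone: 155 days; auditor F alone: 155/4 days.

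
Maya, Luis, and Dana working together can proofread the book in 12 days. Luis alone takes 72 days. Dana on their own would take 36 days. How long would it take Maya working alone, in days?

Combined rate is 1/12 per day.
Known contribution: 1/72 + 1/36 = (1 + 2)/72 = 3/72 = 1/24 per day.
So Maya's rate is 1/12 − 1/24 = 1/24, meaning 24 days alone.

24 days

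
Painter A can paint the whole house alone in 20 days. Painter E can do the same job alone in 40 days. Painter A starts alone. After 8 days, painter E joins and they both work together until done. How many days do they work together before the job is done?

8 days

In the first 8 days painter A alone does 8/20 = 2/5 of the job, leaving 3/5.
Once everyone is working, combined rate: 1/20 + 1/40 = (2 + 1)/40 = 3/40 per day.
Remaining 3/5 at 3/40 per day takes 8 days.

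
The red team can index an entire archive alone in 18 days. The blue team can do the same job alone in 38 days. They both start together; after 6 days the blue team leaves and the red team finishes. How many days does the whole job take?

288/19 days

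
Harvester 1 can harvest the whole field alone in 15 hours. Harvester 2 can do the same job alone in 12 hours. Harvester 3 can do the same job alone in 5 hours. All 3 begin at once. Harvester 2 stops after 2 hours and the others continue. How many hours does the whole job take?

In the first 2 hours the combined rate is 7/20, so 7/10 of the job is done, leaving 3/10.
After harvester 2 leaves the rate is 4/15 per hour; the remaining 3/10 takes 9/8 hours.
Total = 2 + 9/8 = 25/8 hours.

25/8 hours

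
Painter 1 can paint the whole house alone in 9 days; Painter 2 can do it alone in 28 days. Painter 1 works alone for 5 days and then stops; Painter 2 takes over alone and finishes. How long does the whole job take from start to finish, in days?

In 5 days Painter 1 does 5/9 of the job, leaving 4/9.
Painter 2 works at 1/28 per day, so finishing takes 4/9 ÷ 1/28 = 112/9 days.
Total time = 5 + 112/9 = 157/9 days.

157/9 days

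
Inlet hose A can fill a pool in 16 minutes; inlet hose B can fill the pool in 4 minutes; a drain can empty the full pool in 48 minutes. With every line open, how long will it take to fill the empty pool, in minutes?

Net rate = 1/16 + 1/4 − 1/48 = (3 + 12 − 1)/48 = 14/48 = 7/24 per minute.
Filling time = 1 ÷ (7/24) = 24/7 minutes.

24/7 minutes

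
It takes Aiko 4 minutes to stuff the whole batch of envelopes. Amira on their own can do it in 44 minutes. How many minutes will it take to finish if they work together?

Combined rate: 1/4 + 1/44 = (11 + 1)/44 = 12/44 = 3/11 per minute.
Time = 1 ÷ (3/11) = 11/3 minutes.

11/3 minutes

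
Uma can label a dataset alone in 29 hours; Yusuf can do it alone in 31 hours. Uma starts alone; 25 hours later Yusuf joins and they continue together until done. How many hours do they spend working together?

31/15 hours

In 25 hours Uma does 25/29 of the job, leaving 4/29.
Uma and Yusuf together work at 60/899 per hour, so finishing takes 4/29 ÷ 60/899 = 31/15 hours.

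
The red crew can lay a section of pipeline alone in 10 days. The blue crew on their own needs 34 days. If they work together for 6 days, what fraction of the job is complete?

66/85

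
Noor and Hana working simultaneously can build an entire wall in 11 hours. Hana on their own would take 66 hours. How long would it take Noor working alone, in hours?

Combined rate is 1/11 per hour.
Known contribution: 1/66 per hour.
So Noor's rate is 1/11 − 1/66 = 5/66, meaning 66/5 hours alone.

66/5 hours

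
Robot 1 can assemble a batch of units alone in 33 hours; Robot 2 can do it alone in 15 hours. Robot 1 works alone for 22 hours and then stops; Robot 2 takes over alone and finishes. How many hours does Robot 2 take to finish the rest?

5 hours

In 22 hours Robot 1 does 22/33 = 2/3 of the job, leaving 1/3.
Robot 2 works at 1/15 per hour, so finishing takes 1/3 ÷ 1/15 = 5 hours.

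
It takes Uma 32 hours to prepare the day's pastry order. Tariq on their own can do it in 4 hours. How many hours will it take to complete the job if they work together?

32/9 hours

With two workers the combined time is the product over the sum: 32·4/(32+4) = 128/36 = 32/9 hours.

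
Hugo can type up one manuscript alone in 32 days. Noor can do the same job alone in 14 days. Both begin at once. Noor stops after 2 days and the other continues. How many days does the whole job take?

192/7 days

In the first 2 days the combined rate is 23/224, so 23/112 of the job is done, leaving 89/112.
After Noor leaves the rate is 1/32 per day; the remaining 89/112 takes 178/7 days.
Total = 2 + 178/7 = 192/7 days.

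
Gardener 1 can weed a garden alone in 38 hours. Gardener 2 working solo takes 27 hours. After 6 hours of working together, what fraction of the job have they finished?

Combined rate: 1/38 + 1/27 = (27 + 38)/1026 = 65/1026 per hour.
In 6 hours they complete 6·65/1026 = 65/171 of the job.

65/171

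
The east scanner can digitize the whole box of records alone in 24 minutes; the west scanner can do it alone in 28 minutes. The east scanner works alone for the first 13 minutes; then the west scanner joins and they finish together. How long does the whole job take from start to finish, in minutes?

246/13 minutes

In 13 minutes the east scanner does 13/24 of the job, leaving 11/24.
The east scanner and the west scanner together work at 13/168 per minute, so finishing takes 11/24 ÷ 13/168 = 77/13 minutes.
Total time = 13 + 77/13 = 246/13 minutes.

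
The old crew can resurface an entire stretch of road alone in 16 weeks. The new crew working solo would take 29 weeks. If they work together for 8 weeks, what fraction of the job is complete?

Combined rate: 1/16 + 1/29 = (29 + 16)/464 = 45/464 per week.
In 8 weeks they complete 8·45/464 = 45/58 of the job.

45/58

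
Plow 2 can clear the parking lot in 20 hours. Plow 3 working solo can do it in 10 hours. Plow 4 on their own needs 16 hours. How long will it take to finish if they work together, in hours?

Combined rate: 1/20 + 1/10 + 1/16 = (4 + 8 + 5)/80 = 17/80 per hour.
Time = 1 ÷ (17/80) = 80/17 hours.

80/17 hours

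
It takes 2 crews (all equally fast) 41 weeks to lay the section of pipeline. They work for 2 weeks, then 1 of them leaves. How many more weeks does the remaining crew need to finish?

One crew does 1/82 of the job per week.
After 2 weeks with 2 crews, 2/41 is done (39/41 left).
With 1 crew the rate is 1/82, so the rest takes 39/41 ÷ 1/82 = 78 weeks.

78 weeks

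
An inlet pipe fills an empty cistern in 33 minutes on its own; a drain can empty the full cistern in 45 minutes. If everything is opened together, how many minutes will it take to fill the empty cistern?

495/4 minutes

Net rate = 1/33 − 1/45 = (15 − 11)/495 = 4/495 per minute.
Filling time = 1 ÷ (4/495) = 495/4 minutes.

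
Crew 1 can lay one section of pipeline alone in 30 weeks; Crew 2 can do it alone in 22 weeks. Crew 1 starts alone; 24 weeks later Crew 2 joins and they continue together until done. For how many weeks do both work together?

33/13 weeks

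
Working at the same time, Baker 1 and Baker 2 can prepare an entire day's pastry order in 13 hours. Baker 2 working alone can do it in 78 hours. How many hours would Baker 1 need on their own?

78/5 hours

Combined rate is 1/13 per hour.
Known contribution: 1/78 per hour.
So Baker 1's rate is 1/13 − 1/78 = 5/78, meaning 78/5 hours alone.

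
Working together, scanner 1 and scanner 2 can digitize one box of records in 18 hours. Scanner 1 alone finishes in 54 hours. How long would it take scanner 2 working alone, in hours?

27 hours

Combined rate is 1/18 per hour.
Known contribution: 1/54 per hour.
So scanner 2's rate is 1/18 − 1/54 = 1/27, meaning 27 hours alone.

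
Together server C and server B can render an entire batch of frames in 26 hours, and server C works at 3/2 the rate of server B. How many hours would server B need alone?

65 hours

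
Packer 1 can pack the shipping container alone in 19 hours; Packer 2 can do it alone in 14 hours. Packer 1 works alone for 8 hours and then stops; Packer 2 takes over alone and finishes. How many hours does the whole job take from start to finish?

In 8 hours Packer 1 does 8/19 of the job, leaving 11/19.
Packer 2 works at 1/14 per hour, so finishing takes 11/19 ÷ 1/14 = 154/19 hours.
Total time = 8 + 154/19 = 306/19 hours.

306/19 hours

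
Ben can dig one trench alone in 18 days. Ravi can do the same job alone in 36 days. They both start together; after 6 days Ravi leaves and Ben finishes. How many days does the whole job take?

15 days

In the first 6 days the combined rate is 1/12, so 1/2 of the job is done, leaving 1/2.
After Ravi leaves the rate is 1/18 per day; the remaining 1/2 takes 9 days.
Total = 6 + 9 = 15 days.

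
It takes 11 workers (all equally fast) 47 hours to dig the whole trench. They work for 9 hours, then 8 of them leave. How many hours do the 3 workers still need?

418/3 hours

One worker does 1/517 of the job per hour.
After 9 hours with 11 workers, 9/47 is done (38/47 left).
With 3 workers the rate is 3/517, so the rest takes 38/47 ÷ 3/517 = 418/3 hours.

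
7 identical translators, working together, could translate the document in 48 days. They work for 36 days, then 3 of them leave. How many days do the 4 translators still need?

One translator does 1/336 of the job per day.
After 36 days with 7 translators, 3/4 is done (1/4 left).
With 4 translators the rate is 4/336 = 1/84, so the rest takes 1/4 ÷ 1/84 = 21 days.

21 days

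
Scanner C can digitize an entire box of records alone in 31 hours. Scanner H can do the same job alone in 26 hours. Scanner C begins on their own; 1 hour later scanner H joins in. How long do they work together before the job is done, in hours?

260/19 hours

In the first 1 hour scanner C alone does 1/31 of the job, leaving 30/31.
Once everyone is working, combined rate: 1/31 + 1/26 = (26 + 31)/806 = 57/806 per hour.
Remaining 30/31 at 57/806 per hour takes 260/19 hours.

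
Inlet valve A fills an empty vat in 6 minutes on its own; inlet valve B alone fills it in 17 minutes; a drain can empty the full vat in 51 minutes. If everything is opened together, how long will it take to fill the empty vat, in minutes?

Net rate = 1/6 + 1/17 − 1/51 = (17 + 6 − 2)/102 = 21/102 = 7/34 per minute.
Filling time = 1 ÷ (7/34) = 34/7 minutes.

34/7 minutes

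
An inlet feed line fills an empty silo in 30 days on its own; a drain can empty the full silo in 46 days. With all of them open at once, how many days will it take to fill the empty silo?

Net rate = 1/30 − 1/46 = (23 − 15)/690 = 8/690 = 4/345 per day.
Filling time = 1 ÷ (4/345) = 345/4 days.

345/4 days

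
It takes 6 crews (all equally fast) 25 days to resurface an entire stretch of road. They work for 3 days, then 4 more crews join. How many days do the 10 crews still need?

One crew does 1/150 of the job per day.
After 3 days with 6 crews, 3/25 is done (22/25 left).
With 10 crews the rate is 10/150 = 1/15, so the rest takes 22/25 ÷ 1/15 = 66/5 days.

66/5 days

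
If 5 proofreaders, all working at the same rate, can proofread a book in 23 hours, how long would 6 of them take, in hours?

Total work is 5·23 = 115 proofreader-hours.
With 6 proofreaders: 115/6 hours.

115/6 hours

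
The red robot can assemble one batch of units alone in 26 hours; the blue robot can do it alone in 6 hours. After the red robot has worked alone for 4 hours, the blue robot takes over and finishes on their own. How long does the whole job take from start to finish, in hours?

118/13 hours

In 4 hours the red robot does 4/26 = 2/13 of the job, leaving 11/13.
The blue robot works at 1/6 per hour, so finishing takes 11/13 ÷ 1/6 = 66/13 hours.
Total time = 4 + 66/13 = 118/13 hours.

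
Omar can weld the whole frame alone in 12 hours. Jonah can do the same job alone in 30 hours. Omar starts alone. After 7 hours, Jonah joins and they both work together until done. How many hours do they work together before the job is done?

25/7 hours

In the first 7 hours Omar alone does 7/12 of the job, leaving 5/12.
Once everyone is working, combined rate: 1/12 + 1/30 = (5 + 2)/60 = 7/60 per hour.
Remaining 5/12 at 7/60 per hour takes 25/7 hours.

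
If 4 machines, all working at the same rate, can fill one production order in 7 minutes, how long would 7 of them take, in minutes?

Total work is 4·7 = 28 machine-minutes.
With 7 machines: 28/7 = 4 minutes.

4 minutes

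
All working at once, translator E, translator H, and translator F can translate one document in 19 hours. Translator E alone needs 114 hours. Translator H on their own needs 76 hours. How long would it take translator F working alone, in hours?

Combined rate is 1/19 per hour.
Known contribution: 1/114 + 1/76 = (2 + 3)/228 = 5/228 per hour.
So translator F's rate is 1/19 − 5/228 = 7/228, meaning 228/7 hours alone.

228/7 hours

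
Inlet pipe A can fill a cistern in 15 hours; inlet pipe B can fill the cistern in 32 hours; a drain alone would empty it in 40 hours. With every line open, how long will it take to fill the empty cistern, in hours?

96/7 hours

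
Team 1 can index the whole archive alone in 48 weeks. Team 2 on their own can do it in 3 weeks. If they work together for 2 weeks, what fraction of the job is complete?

Combined rate: 1/48 + 1/3 = (1 + 16)/48 = 17/48 per week.
In 2 weeks they complete 2·17/48 = 17/24 of the job.

17/24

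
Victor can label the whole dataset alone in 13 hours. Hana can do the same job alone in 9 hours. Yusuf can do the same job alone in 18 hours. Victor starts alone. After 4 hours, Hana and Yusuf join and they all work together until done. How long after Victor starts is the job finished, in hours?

In the first 4 hours Victor alone does 4/13 of the job, leaving 9/13.
Once everyone is working, combined rate: 1/13 + 1/9 + 1/18 = (18 + 26 + 13)/234 = 57/234 = 19/78 per hour.
Remaining 9/13 at 19/78 per hour takes 54/19 hours.
Total from the start = 4 + 54/19 = 130/19 hours.

130/19 hours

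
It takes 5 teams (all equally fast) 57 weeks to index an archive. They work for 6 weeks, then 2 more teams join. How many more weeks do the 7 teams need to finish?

One team does 1/285 of the job per week.
After 6 weeks with 5 teams, 2/19 is done (17/19 left).
With 7 teams the rate is 7/285, so the rest takes 17/19 ÷ 7/285 = 255/7 weeks.

255/7 weeks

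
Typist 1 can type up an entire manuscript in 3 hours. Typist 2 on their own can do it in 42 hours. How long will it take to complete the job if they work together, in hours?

14/5 hours

With two workers the combined time is the product over the sum: 3·42/(3+42) = 126/45 = 14/5 hours.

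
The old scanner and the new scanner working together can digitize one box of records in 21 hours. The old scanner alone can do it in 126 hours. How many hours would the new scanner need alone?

126/5 hours

Combined rate is 1/21 per hour.
Known contribution: 1/126 per hour.
So the new scanner's rate is 1/21 − 1/126 = 5/126, meaning 126/5 hours alone.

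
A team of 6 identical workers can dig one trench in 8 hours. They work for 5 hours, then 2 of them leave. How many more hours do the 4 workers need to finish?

One worker does 1/48 of the job per hour.
After 5 hours with 6 workers, 5/8 is done (3/8 left).
With 4 workers the rate is 4/48 = 1/12, so the rest takes 3/8 ÷ 1/12 = 9/2 hours.

9/2 hours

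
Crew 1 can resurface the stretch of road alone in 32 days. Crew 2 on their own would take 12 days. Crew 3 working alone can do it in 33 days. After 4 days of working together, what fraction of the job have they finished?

51/88

Combined rate: 1/32 + 1/12 + 1/33 = (33 + 88 + 32)/1056 = 153/1056 = 51/352 per day.
In 4 days they complete 4·51/352 = 51/88 of the job.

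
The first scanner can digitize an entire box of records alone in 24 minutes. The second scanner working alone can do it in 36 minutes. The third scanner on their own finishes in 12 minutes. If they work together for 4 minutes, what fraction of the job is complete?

Combined rate: 1/24 + 1/36 + 1/12 = (3 + 2 + 6)/72 = 11/72 per minute.
In 4 minutes they complete 4·11/72 = 11/18 of the job.

11/18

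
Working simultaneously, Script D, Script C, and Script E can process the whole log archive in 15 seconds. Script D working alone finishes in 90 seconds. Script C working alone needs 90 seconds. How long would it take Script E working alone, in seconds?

Combined rate is 1/15 per second.
Known contribution: 1/90 + 1/90 = (1 + 1)/90 = 2/90 = 1/45 per second.
So Script E's rate is 1/15 − 1/45 = 2/45, meaning 45/2 seconds alone.

45/2 seconds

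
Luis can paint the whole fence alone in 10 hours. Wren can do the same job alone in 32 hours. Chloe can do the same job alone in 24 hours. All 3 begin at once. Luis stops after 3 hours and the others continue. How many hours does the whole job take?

48/5 hours

In the first 3 hours the combined rate is 83/480, so 83/160 of the job is done, leaving 77/160.
After Luis leaves the rate is 7/96 per hour; the remaining 77/160 takes 33/5 hours.
Total = 3 + 33/5 = 48/5 hours.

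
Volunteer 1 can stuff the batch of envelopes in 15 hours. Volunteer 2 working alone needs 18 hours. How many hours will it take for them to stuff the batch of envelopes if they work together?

90/11 hours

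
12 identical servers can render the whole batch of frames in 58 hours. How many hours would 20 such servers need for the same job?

Total work is 12·58 = 696 server-hours.
With 20 servers: 696/20 = 174/5 hours.

174/5 hours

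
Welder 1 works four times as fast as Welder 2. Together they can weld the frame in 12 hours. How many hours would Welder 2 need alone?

60 hours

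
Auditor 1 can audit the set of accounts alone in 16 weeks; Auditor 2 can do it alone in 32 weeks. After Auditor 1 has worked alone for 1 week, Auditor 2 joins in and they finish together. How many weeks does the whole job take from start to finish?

11 weeks

In 1 week Auditor 1 does 1/16 of the job, leaving 15/16.
Auditor 1 and Auditor 2 together work at 3/32 per week, so finishing takes 15/16 ÷ 3/32 = 10 weeks.
Total time = 1 + 10 = 11 weeks.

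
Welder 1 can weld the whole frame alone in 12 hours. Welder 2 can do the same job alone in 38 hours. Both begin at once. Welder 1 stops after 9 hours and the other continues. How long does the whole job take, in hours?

In the first 9 hours the combined rate is 25/228, so 75/76 of the job is done, leaving 1/76.
After welder 1 leaves the rate is 1/38 per hour; the remaining 1/76 takes 1/2 hours.
Total = 9 + 1/2 = 19/2 hours.

19/2 hours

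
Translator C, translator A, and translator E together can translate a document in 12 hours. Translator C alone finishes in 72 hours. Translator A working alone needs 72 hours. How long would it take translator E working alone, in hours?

18 hours

Combined rate is 1/12 per hour.
Known contribution: 1/72 + 1/72 = (1 + 1)/72 = 2/72 = 1/36 per hour.
So translator E's rate is 1/12 − 1/36 = 1/18, meaning 18 hours alone.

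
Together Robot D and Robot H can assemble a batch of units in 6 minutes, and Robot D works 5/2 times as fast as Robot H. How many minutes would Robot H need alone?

21 minutes

Let Robot H's rate be r; then Robot D's rate is (5/2)r, so together (5/2 + 1)r = (7/2)r = 1/6.
Thus r = 1/21 per minute.
Robot H alone: 21 minutes; Robot D alone: 42/5 minutes.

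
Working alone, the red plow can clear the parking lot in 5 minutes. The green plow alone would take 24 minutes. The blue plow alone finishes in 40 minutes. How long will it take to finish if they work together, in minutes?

Combined rate: 1/5 + 1/24 + 1/40 = (24 + 5 + 3)/120 = 32/120 = 4/15 per minute.
Time = 1 ÷ (4/15) = 15/4 minutes.

15/4 minutes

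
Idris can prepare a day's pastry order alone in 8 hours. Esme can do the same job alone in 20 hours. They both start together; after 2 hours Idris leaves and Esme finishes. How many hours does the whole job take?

15 hours

In the first 2 hours the combined rate is 7/40, so 7/20 of the job is done, leaving 13/20.
After Idris leaves the rate is 1/20 per hour; the remaining 13/20 takes 13 hours.
Total = 2 + 13 = 15 hours.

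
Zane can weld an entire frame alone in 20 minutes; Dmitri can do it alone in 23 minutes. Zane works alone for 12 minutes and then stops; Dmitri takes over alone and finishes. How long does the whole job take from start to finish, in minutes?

106/5 minutes

In 12 minutes Zane does 12/20 = 3/5 of the job, leaving 2/5.
Dmitri works at 1/23 per minute, so finishing takes 2/5 ÷ 1/23 = 46/5 minutes.
Total time = 12 + 46/5 = 106/5 minutes.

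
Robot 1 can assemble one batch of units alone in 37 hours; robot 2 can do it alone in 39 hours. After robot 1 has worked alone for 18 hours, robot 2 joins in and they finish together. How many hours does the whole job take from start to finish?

111/4 hours

In 18 hours robot 1 does 18/37 of the job, leaving 19/37.
Robot 1 and robot 2 together work at 76/1443 per hour, so finishing takes 19/37 ÷ 76/1443 = 39/4 hours.
Total time = 18 + 39/4 = 111/4 hours.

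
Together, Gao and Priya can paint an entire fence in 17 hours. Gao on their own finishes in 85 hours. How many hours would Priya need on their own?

Combined rate is 1/17 per hour.
Known contribution: 1/85 per hour.
So Priya's rate is 1/17 − 1/85 = 4/85, meaning 85/4 hours alone.

85/4 hours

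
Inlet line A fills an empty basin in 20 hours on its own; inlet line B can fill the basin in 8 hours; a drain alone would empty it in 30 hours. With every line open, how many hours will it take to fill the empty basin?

Net rate = 1/20 + 1/8 − 1/30 = (6 + 15 − 4)/120 = 17/120 per hour.
Filling time = 1 ÷ (17/120) = 120/17 hours.

120/17 hours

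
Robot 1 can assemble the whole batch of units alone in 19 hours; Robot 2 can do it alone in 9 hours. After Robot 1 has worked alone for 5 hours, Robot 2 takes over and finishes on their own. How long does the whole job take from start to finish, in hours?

221/19 hours

In 5 hours Robot 1 does 5/19 of the job, leaving 14/19.
Robot 2 works at 1/9 per hour, so finishing takes 14/19 ÷ 1/9 = 126/19 hours.
Total time = 5 + 126/19 = 221/19 hours.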